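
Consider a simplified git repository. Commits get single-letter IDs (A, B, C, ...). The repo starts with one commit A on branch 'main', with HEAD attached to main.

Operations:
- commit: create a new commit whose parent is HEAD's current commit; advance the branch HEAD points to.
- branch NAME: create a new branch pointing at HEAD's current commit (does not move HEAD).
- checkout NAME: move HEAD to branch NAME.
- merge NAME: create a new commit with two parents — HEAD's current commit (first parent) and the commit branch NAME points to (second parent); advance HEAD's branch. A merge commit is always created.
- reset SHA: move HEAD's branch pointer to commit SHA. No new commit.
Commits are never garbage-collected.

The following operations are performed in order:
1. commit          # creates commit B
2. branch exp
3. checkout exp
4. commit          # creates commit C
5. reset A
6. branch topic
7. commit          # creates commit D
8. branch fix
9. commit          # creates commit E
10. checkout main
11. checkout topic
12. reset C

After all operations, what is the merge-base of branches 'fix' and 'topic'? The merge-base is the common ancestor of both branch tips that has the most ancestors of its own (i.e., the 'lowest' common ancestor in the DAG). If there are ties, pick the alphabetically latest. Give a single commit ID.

Answer: A

Derivation:
After op 1 (commit): HEAD=main@B [main=B]
After op 2 (branch): HEAD=main@B [exp=B main=B]
After op 3 (checkout): HEAD=exp@B [exp=B main=B]
After op 4 (commit): HEAD=exp@C [exp=C main=B]
After op 5 (reset): HEAD=exp@A [exp=A main=B]
After op 6 (branch): HEAD=exp@A [exp=A main=B topic=A]
After op 7 (commit): HEAD=exp@D [exp=D main=B topic=A]
After op 8 (branch): HEAD=exp@D [exp=D fix=D main=B topic=A]
After op 9 (commit): HEAD=exp@E [exp=E fix=D main=B topic=A]
After op 10 (checkout): HEAD=main@B [exp=E fix=D main=B topic=A]
After op 11 (checkout): HEAD=topic@A [exp=E fix=D main=B topic=A]
After op 12 (reset): HEAD=topic@C [exp=E fix=D main=B topic=C]
ancestors(fix=D): ['A', 'D']
ancestors(topic=C): ['A', 'B', 'C']
common: ['A']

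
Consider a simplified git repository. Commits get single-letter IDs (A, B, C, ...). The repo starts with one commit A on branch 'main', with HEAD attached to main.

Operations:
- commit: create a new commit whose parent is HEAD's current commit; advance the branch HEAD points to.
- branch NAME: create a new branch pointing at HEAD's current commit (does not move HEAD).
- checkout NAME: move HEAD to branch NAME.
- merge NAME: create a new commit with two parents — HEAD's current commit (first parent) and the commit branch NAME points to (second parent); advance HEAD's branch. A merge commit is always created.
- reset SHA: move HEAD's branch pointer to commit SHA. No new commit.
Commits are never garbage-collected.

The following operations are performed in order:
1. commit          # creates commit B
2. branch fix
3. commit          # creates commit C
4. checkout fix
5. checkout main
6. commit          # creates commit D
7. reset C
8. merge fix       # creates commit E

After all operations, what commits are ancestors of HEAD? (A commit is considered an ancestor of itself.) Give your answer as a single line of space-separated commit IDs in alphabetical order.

Answer: A B C E

Derivation:
After op 1 (commit): HEAD=main@B [main=B]
After op 2 (branch): HEAD=main@B [fix=B main=B]
After op 3 (commit): HEAD=main@C [fix=B main=C]
After op 4 (checkout): HEAD=fix@B [fix=B main=C]
After op 5 (checkout): HEAD=main@C [fix=B main=C]
After op 6 (commit): HEAD=main@D [fix=B main=D]
After op 7 (reset): HEAD=main@C [fix=B main=C]
After op 8 (merge): HEAD=main@E [fix=B main=E]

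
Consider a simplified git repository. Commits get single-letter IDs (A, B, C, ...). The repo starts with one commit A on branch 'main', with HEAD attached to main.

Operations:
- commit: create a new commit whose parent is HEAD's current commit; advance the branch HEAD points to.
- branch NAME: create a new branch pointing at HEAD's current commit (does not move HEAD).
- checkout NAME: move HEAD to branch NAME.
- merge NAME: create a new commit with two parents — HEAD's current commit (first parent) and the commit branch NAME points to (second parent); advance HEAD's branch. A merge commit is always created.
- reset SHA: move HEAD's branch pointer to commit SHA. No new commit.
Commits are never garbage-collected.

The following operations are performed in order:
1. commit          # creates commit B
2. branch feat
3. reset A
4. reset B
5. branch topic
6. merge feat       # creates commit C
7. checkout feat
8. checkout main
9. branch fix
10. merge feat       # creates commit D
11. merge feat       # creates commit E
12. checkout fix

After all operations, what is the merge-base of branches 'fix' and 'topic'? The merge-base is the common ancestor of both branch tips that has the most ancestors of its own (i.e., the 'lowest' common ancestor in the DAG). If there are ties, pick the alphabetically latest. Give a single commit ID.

Answer: B

Derivation:
After op 1 (commit): HEAD=main@B [main=B]
After op 2 (branch): HEAD=main@B [feat=B main=B]
After op 3 (reset): HEAD=main@A [feat=B main=A]
After op 4 (reset): HEAD=main@B [feat=B main=B]
After op 5 (branch): HEAD=main@B [feat=B main=B topic=B]
After op 6 (merge): HEAD=main@C [feat=B main=C topic=B]
After op 7 (checkout): HEAD=feat@B [feat=B main=C topic=B]
After op 8 (checkout): HEAD=main@C [feat=B main=C topic=B]
After op 9 (branch): HEAD=main@C [feat=B fix=C main=C topic=B]
After op 10 (merge): HEAD=main@D [feat=B fix=C main=D topic=B]
After op 11 (merge): HEAD=main@E [feat=B fix=C main=E topic=B]
After op 12 (checkout): HEAD=fix@C [feat=B fix=C main=E topic=B]
ancestors(fix=C): ['A', 'B', 'C']
ancestors(topic=B): ['A', 'B']
common: ['A', 'B']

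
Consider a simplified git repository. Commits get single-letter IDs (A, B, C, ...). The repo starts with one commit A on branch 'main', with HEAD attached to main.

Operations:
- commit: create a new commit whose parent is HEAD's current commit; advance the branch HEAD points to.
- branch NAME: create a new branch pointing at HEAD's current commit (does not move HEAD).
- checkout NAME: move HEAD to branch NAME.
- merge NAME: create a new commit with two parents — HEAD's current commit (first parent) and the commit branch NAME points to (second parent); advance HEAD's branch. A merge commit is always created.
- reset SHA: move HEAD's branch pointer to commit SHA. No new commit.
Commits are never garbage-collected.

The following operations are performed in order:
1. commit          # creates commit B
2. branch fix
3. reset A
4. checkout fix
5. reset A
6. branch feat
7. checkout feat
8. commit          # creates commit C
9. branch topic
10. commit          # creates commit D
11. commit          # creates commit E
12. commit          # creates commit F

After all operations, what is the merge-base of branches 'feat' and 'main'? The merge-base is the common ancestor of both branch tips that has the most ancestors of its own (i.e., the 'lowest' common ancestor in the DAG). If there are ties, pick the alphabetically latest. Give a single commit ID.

After op 1 (commit): HEAD=main@B [main=B]
After op 2 (branch): HEAD=main@B [fix=B main=B]
After op 3 (reset): HEAD=main@A [fix=B main=A]
After op 4 (checkout): HEAD=fix@B [fix=B main=A]
After op 5 (reset): HEAD=fix@A [fix=A main=A]
After op 6 (branch): HEAD=fix@A [feat=A fix=A main=A]
After op 7 (checkout): HEAD=feat@A [feat=A fix=A main=A]
After op 8 (commit): HEAD=feat@C [feat=C fix=A main=A]
After op 9 (branch): HEAD=feat@C [feat=C fix=A main=A topic=C]
After op 10 (commit): HEAD=feat@D [feat=D fix=A main=A topic=C]
After op 11 (commit): HEAD=feat@E [feat=E fix=A main=A topic=C]
After op 12 (commit): HEAD=feat@F [feat=F fix=A main=A topic=C]
ancestors(feat=F): ['A', 'C', 'D', 'E', 'F']
ancestors(main=A): ['A']
common: ['A']

Answer: A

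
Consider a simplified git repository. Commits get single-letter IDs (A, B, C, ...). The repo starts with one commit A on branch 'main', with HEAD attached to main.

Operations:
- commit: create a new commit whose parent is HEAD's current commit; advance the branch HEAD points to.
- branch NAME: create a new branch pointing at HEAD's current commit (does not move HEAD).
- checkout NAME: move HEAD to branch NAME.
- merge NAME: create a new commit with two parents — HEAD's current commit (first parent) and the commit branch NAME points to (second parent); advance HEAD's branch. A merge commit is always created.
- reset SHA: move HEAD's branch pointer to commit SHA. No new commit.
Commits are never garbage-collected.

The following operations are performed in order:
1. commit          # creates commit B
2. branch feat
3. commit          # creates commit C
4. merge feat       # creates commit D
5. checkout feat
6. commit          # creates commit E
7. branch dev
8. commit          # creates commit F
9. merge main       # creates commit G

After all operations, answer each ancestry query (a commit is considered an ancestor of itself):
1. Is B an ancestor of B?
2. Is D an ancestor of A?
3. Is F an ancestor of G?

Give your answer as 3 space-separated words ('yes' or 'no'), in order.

Answer: yes no yes

Derivation:
After op 1 (commit): HEAD=main@B [main=B]
After op 2 (branch): HEAD=main@B [feat=B main=B]
After op 3 (commit): HEAD=main@C [feat=B main=C]
After op 4 (merge): HEAD=main@D [feat=B main=D]
After op 5 (checkout): HEAD=feat@B [feat=B main=D]
After op 6 (commit): HEAD=feat@E [feat=E main=D]
After op 7 (branch): HEAD=feat@E [dev=E feat=E main=D]
After op 8 (commit): HEAD=feat@F [dev=E feat=F main=D]
After op 9 (merge): HEAD=feat@G [dev=E feat=G main=D]
ancestors(B) = {A,B}; B in? yes
ancestors(A) = {A}; D in? no
ancestors(G) = {A,B,C,D,E,F,G}; F in? yes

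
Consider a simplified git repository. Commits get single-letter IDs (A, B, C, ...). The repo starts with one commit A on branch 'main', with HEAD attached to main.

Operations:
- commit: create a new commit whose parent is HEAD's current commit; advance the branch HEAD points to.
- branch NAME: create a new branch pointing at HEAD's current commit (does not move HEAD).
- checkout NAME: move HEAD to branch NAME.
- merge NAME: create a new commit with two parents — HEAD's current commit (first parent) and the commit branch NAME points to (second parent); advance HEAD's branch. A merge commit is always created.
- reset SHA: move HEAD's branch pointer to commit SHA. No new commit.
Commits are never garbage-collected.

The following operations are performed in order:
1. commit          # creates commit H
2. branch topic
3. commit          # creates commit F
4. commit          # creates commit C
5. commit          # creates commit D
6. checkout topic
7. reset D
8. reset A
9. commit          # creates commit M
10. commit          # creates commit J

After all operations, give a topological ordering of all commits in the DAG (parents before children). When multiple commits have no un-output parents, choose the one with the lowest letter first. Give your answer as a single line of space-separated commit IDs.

Answer: A H F C D M J

Derivation:
After op 1 (commit): HEAD=main@H [main=H]
After op 2 (branch): HEAD=main@H [main=H topic=H]
After op 3 (commit): HEAD=main@F [main=F topic=H]
After op 4 (commit): HEAD=main@C [main=C topic=H]
After op 5 (commit): HEAD=main@D [main=D topic=H]
After op 6 (checkout): HEAD=topic@H [main=D topic=H]
After op 7 (reset): HEAD=topic@D [main=D topic=D]
After op 8 (reset): HEAD=topic@A [main=D topic=A]
After op 9 (commit): HEAD=topic@M [main=D topic=M]
After op 10 (commit): HEAD=topic@J [main=D topic=J]
commit A: parents=[]
commit C: parents=['F']
commit D: parents=['C']
commit F: parents=['H']
commit H: parents=['A']
commit J: parents=['M']
commit M: parents=['A']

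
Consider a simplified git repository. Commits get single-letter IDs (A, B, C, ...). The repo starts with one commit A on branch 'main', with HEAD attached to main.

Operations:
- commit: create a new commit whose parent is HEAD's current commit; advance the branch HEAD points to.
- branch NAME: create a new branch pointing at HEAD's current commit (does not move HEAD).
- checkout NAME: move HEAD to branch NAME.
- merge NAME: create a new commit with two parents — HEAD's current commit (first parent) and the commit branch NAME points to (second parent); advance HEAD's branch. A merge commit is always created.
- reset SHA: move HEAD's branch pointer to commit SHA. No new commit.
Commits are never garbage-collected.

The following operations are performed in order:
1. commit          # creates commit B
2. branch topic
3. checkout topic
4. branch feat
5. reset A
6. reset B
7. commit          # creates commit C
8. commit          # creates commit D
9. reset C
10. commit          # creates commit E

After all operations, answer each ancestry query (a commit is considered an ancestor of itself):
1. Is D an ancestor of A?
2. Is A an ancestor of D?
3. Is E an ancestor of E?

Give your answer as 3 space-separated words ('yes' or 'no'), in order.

After op 1 (commit): HEAD=main@B [main=B]
After op 2 (branch): HEAD=main@B [main=B topic=B]
After op 3 (checkout): HEAD=topic@B [main=B topic=B]
After op 4 (branch): HEAD=topic@B [feat=B main=B topic=B]
After op 5 (reset): HEAD=topic@A [feat=B main=B topic=A]
After op 6 (reset): HEAD=topic@B [feat=B main=B topic=B]
After op 7 (commit): HEAD=topic@C [feat=B main=B topic=C]
After op 8 (commit): HEAD=topic@D [feat=B main=B topic=D]
After op 9 (reset): HEAD=topic@C [feat=B main=B topic=C]
After op 10 (commit): HEAD=topic@E [feat=B main=B topic=E]
ancestors(A) = {A}; D in? no
ancestors(D) = {A,B,C,D}; A in? yes
ancestors(E) = {A,B,C,E}; E in? yes

Answer: no yes yes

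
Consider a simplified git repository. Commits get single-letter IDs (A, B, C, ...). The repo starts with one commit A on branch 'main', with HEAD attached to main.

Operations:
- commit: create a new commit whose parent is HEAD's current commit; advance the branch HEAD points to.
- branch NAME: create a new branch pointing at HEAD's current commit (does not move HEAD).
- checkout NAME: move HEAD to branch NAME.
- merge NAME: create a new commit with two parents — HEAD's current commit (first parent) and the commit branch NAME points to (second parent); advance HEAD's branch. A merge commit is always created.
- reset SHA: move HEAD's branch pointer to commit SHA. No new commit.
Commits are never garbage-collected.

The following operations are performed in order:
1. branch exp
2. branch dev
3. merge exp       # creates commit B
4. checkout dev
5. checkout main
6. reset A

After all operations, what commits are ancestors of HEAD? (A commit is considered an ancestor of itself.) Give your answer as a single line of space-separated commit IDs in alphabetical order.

After op 1 (branch): HEAD=main@A [exp=A main=A]
After op 2 (branch): HEAD=main@A [dev=A exp=A main=A]
After op 3 (merge): HEAD=main@B [dev=A exp=A main=B]
After op 4 (checkout): HEAD=dev@A [dev=A exp=A main=B]
After op 5 (checkout): HEAD=main@B [dev=A exp=A main=B]
After op 6 (reset): HEAD=main@A [dev=A exp=A main=A]

Answer: A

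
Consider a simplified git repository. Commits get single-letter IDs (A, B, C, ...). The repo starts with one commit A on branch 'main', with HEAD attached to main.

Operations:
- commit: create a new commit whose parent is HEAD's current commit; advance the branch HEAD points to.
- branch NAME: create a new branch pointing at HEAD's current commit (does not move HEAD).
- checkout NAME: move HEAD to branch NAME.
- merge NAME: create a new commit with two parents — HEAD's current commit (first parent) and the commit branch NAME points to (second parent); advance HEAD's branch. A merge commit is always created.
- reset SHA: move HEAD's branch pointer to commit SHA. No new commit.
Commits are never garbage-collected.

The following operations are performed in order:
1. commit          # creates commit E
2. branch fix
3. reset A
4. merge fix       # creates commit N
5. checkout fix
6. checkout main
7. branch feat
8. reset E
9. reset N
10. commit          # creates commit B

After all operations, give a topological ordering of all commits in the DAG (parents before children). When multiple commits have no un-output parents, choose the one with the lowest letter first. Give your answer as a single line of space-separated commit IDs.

After op 1 (commit): HEAD=main@E [main=E]
After op 2 (branch): HEAD=main@E [fix=E main=E]
After op 3 (reset): HEAD=main@A [fix=E main=A]
After op 4 (merge): HEAD=main@N [fix=E main=N]
After op 5 (checkout): HEAD=fix@E [fix=E main=N]
After op 6 (checkout): HEAD=main@N [fix=E main=N]
After op 7 (branch): HEAD=main@N [feat=N fix=E main=N]
After op 8 (reset): HEAD=main@E [feat=N fix=E main=E]
After op 9 (reset): HEAD=main@N [feat=N fix=E main=N]
After op 10 (commit): HEAD=main@B [feat=N fix=E main=B]
commit A: parents=[]
commit B: parents=['N']
commit E: parents=['A']
commit N: parents=['A', 'E']

Answer: A E N B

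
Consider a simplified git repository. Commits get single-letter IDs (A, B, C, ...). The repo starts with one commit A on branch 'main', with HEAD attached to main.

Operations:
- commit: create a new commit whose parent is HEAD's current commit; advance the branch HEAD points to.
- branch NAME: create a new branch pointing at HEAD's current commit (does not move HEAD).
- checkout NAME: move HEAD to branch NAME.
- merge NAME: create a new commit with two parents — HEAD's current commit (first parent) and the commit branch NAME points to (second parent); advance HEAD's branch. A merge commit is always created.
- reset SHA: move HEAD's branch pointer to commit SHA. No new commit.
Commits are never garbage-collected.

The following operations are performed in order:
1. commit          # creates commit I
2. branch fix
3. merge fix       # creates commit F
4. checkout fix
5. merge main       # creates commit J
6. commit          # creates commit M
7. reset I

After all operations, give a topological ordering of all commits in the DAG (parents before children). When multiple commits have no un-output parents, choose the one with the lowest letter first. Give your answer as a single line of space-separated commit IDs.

After op 1 (commit): HEAD=main@I [main=I]
After op 2 (branch): HEAD=main@I [fix=I main=I]
After op 3 (merge): HEAD=main@F [fix=I main=F]
After op 4 (checkout): HEAD=fix@I [fix=I main=F]
After op 5 (merge): HEAD=fix@J [fix=J main=F]
After op 6 (commit): HEAD=fix@M [fix=M main=F]
After op 7 (reset): HEAD=fix@I [fix=I main=F]
commit A: parents=[]
commit F: parents=['I', 'I']
commit I: parents=['A']
commit J: parents=['I', 'F']
commit M: parents=['J']

Answer: A I F J M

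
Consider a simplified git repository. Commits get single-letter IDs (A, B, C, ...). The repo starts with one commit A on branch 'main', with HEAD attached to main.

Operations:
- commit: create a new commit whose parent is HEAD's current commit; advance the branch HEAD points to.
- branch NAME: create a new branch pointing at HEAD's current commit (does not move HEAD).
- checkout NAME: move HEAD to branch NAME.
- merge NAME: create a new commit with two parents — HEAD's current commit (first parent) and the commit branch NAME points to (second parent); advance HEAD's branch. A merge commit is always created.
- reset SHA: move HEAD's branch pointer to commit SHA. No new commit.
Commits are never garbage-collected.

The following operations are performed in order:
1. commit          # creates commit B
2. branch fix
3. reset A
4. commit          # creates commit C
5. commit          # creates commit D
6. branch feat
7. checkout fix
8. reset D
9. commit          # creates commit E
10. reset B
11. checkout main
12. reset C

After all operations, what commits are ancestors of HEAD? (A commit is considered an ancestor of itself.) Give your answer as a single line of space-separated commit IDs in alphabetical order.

Answer: A C

Derivation:
After op 1 (commit): HEAD=main@B [main=B]
After op 2 (branch): HEAD=main@B [fix=B main=B]
After op 3 (reset): HEAD=main@A [fix=B main=A]
After op 4 (commit): HEAD=main@C [fix=B main=C]
After op 5 (commit): HEAD=main@D [fix=B main=D]
After op 6 (branch): HEAD=main@D [feat=D fix=B main=D]
After op 7 (checkout): HEAD=fix@B [feat=D fix=B main=D]
After op 8 (reset): HEAD=fix@D [feat=D fix=D main=D]
After op 9 (commit): HEAD=fix@E [feat=D fix=E main=D]
After op 10 (reset): HEAD=fix@B [feat=D fix=B main=D]
After op 11 (checkout): HEAD=main@D [feat=D fix=B main=D]
After op 12 (reset): HEAD=main@C [feat=D fix=B main=C]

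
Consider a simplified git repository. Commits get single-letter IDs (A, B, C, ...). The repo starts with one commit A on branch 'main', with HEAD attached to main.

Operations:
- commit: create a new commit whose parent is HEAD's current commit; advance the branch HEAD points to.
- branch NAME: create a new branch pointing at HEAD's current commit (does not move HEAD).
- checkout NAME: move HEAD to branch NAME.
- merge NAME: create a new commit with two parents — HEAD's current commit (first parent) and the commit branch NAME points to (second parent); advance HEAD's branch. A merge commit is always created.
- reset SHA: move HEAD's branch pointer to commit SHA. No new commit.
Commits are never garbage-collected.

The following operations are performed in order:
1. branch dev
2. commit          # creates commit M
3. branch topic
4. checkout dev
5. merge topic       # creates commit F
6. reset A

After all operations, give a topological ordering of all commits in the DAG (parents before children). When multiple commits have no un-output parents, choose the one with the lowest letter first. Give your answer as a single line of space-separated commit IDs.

Answer: A M F

Derivation:
After op 1 (branch): HEAD=main@A [dev=A main=A]
After op 2 (commit): HEAD=main@M [dev=A main=M]
After op 3 (branch): HEAD=main@M [dev=A main=M topic=M]
After op 4 (checkout): HEAD=dev@A [dev=A main=M topic=M]
After op 5 (merge): HEAD=dev@F [dev=F main=M topic=M]
After op 6 (reset): HEAD=dev@A [dev=A main=M topic=M]
commit A: parents=[]
commit F: parents=['A', 'M']
commit M: parents=['A']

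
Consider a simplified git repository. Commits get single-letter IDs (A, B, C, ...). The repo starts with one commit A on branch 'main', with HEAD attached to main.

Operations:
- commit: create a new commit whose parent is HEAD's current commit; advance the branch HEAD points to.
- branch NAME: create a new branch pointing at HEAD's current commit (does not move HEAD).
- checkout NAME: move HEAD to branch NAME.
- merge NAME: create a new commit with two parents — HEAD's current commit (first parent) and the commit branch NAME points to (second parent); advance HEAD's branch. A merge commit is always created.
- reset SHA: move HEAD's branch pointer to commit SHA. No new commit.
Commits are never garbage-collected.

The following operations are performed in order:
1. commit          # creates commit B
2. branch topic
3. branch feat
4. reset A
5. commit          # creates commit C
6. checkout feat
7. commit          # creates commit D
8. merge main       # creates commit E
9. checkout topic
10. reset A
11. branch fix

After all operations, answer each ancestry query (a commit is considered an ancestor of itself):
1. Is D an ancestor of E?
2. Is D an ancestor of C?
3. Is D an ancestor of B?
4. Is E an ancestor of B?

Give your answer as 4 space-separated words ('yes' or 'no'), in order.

After op 1 (commit): HEAD=main@B [main=B]
After op 2 (branch): HEAD=main@B [main=B topic=B]
After op 3 (branch): HEAD=main@B [feat=B main=B topic=B]
After op 4 (reset): HEAD=main@A [feat=B main=A topic=B]
After op 5 (commit): HEAD=main@C [feat=B main=C topic=B]
After op 6 (checkout): HEAD=feat@B [feat=B main=C topic=B]
After op 7 (commit): HEAD=feat@D [feat=D main=C topic=B]
After op 8 (merge): HEAD=feat@E [feat=E main=C topic=B]
After op 9 (checkout): HEAD=topic@B [feat=E main=C topic=B]
After op 10 (reset): HEAD=topic@A [feat=E main=C topic=A]
After op 11 (branch): HEAD=topic@A [feat=E fix=A main=C topic=A]
ancestors(E) = {A,B,C,D,E}; D in? yes
ancestors(C) = {A,C}; D in? no
ancestors(B) = {A,B}; D in? no
ancestors(B) = {A,B}; E in? no

Answer: yes no no no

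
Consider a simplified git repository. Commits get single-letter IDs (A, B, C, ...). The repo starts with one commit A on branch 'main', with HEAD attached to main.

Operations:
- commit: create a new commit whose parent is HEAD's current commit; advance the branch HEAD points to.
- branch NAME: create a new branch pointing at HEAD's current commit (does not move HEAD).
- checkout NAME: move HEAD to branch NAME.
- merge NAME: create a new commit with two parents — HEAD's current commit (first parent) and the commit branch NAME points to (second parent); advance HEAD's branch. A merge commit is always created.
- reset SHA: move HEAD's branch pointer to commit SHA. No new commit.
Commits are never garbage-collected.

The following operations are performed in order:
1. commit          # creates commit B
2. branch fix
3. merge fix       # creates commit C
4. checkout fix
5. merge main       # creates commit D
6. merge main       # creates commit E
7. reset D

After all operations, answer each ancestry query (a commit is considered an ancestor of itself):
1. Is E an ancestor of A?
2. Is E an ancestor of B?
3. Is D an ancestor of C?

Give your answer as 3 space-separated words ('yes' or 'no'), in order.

Answer: no no no

Derivation:
After op 1 (commit): HEAD=main@B [main=B]
After op 2 (branch): HEAD=main@B [fix=B main=B]
After op 3 (merge): HEAD=main@C [fix=B main=C]
After op 4 (checkout): HEAD=fix@B [fix=B main=C]
After op 5 (merge): HEAD=fix@D [fix=D main=C]
After op 6 (merge): HEAD=fix@E [fix=E main=C]
After op 7 (reset): HEAD=fix@D [fix=D main=C]
ancestors(A) = {A}; E in? no
ancestors(B) = {A,B}; E in? no
ancestors(C) = {A,B,C}; D in? no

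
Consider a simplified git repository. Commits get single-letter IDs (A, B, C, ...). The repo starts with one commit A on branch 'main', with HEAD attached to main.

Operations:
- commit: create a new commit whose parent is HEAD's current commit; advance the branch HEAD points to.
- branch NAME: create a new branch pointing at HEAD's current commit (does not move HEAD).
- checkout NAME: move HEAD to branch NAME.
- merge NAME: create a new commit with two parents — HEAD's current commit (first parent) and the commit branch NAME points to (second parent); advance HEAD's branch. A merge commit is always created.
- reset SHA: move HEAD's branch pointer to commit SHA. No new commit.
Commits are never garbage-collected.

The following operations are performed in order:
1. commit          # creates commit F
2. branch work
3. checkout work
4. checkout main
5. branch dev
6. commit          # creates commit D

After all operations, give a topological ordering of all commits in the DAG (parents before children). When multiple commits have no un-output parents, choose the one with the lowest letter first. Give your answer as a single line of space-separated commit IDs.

Answer: A F D

Derivation:
After op 1 (commit): HEAD=main@F [main=F]
After op 2 (branch): HEAD=main@F [main=F work=F]
After op 3 (checkout): HEAD=work@F [main=F work=F]
After op 4 (checkout): HEAD=main@F [main=F work=F]
After op 5 (branch): HEAD=main@F [dev=F main=F work=F]
After op 6 (commit): HEAD=main@D [dev=F main=D work=F]
commit A: parents=[]
commit D: parents=['F']
commit F: parents=['A']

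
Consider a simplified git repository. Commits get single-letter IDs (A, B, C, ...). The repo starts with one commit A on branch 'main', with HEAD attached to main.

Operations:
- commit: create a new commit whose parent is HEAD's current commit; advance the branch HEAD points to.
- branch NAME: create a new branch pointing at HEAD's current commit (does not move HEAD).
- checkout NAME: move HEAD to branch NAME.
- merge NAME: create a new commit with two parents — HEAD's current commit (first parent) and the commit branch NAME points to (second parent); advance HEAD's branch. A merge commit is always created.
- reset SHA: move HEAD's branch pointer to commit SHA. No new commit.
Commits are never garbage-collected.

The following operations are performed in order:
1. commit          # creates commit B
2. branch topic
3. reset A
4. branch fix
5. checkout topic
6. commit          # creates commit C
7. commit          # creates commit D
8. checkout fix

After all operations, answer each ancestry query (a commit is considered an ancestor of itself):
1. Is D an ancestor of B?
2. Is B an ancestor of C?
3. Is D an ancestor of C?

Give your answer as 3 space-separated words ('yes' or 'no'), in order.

Answer: no yes no

Derivation:
After op 1 (commit): HEAD=main@B [main=B]
After op 2 (branch): HEAD=main@B [main=B topic=B]
After op 3 (reset): HEAD=main@A [main=A topic=B]
After op 4 (branch): HEAD=main@A [fix=A main=A topic=B]
After op 5 (checkout): HEAD=topic@B [fix=A main=A topic=B]
After op 6 (commit): HEAD=topic@C [fix=A main=A topic=C]
After op 7 (commit): HEAD=topic@D [fix=A main=A topic=D]
After op 8 (checkout): HEAD=fix@A [fix=A main=A topic=D]
ancestors(B) = {A,B}; D in? no
ancestors(C) = {A,B,C}; B in? yes
ancestors(C) = {A,B,C}; D in? no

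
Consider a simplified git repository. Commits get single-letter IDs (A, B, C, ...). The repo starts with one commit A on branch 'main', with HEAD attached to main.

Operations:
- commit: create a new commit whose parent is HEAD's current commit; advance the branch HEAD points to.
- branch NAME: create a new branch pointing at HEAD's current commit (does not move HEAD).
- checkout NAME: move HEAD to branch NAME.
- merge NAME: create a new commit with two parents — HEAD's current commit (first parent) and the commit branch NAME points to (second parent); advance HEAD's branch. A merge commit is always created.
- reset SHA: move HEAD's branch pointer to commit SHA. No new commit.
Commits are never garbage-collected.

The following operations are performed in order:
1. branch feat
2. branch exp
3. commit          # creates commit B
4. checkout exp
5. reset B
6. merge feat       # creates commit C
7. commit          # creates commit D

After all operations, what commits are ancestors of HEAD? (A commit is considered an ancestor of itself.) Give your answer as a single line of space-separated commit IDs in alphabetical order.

After op 1 (branch): HEAD=main@A [feat=A main=A]
After op 2 (branch): HEAD=main@A [exp=A feat=A main=A]
After op 3 (commit): HEAD=main@B [exp=A feat=A main=B]
After op 4 (checkout): HEAD=exp@A [exp=A feat=A main=B]
After op 5 (reset): HEAD=exp@B [exp=B feat=A main=B]
After op 6 (merge): HEAD=exp@C [exp=C feat=A main=B]
After op 7 (commit): HEAD=exp@D [exp=D feat=A main=B]

Answer: A B C D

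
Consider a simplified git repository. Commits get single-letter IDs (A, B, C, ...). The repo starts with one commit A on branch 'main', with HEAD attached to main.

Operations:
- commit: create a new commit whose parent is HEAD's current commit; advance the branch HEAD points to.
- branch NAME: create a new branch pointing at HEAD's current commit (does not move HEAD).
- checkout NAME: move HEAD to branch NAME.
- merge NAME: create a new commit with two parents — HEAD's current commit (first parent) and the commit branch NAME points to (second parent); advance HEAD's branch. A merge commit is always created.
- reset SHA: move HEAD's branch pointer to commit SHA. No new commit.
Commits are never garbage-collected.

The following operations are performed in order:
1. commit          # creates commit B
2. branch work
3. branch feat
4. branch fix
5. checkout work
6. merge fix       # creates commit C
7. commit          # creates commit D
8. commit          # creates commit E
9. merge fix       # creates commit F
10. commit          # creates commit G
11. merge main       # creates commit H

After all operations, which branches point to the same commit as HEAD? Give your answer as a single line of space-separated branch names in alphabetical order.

Answer: work

Derivation:
After op 1 (commit): HEAD=main@B [main=B]
After op 2 (branch): HEAD=main@B [main=B work=B]
After op 3 (branch): HEAD=main@B [feat=B main=B work=B]
After op 4 (branch): HEAD=main@B [feat=B fix=B main=B work=B]
After op 5 (checkout): HEAD=work@B [feat=B fix=B main=B work=B]
After op 6 (merge): HEAD=work@C [feat=B fix=B main=B work=C]
After op 7 (commit): HEAD=work@D [feat=B fix=B main=B work=D]
After op 8 (commit): HEAD=work@E [feat=B fix=B main=B work=E]
After op 9 (merge): HEAD=work@F [feat=B fix=B main=B work=F]
After op 10 (commit): HEAD=work@G [feat=B fix=B main=B work=G]
After op 11 (merge): HEAD=work@H [feat=B fix=B main=B work=H]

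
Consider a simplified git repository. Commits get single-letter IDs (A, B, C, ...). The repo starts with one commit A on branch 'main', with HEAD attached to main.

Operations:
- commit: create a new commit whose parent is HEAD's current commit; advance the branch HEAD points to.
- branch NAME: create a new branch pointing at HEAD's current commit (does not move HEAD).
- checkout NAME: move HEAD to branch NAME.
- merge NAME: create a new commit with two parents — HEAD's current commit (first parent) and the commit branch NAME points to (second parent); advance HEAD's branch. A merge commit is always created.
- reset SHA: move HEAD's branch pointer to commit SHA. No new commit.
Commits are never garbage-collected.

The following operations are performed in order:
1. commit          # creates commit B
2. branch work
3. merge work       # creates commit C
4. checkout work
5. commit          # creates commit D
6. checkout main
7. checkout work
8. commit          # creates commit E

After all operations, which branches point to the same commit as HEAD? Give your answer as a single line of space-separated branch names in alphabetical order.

Answer: work

Derivation:
After op 1 (commit): HEAD=main@B [main=B]
After op 2 (branch): HEAD=main@B [main=B work=B]
After op 3 (merge): HEAD=main@C [main=C work=B]
After op 4 (checkout): HEAD=work@B [main=C work=B]
After op 5 (commit): HEAD=work@D [main=C work=D]
After op 6 (checkout): HEAD=main@C [main=C work=D]
After op 7 (checkout): HEAD=work@D [main=C work=D]
After op 8 (commit): HEAD=work@E [main=C work=E]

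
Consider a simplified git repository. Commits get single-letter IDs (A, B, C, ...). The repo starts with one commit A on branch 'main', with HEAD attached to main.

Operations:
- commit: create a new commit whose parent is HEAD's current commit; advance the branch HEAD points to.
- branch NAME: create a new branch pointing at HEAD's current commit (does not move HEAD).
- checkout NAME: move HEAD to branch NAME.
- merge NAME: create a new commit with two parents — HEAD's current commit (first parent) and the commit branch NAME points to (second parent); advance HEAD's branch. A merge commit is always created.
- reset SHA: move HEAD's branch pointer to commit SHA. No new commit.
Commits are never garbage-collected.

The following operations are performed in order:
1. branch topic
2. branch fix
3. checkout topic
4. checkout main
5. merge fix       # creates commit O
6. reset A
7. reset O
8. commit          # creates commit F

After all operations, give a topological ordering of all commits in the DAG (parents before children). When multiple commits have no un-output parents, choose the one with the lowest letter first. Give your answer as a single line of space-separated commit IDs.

Answer: A O F

Derivation:
After op 1 (branch): HEAD=main@A [main=A topic=A]
After op 2 (branch): HEAD=main@A [fix=A main=A topic=A]
After op 3 (checkout): HEAD=topic@A [fix=A main=A topic=A]
After op 4 (checkout): HEAD=main@A [fix=A main=A topic=A]
After op 5 (merge): HEAD=main@O [fix=A main=O topic=A]
After op 6 (reset): HEAD=main@A [fix=A main=A topic=A]
After op 7 (reset): HEAD=main@O [fix=A main=O topic=A]
After op 8 (commit): HEAD=main@F [fix=A main=F topic=A]
commit A: parents=[]
commit F: parents=['O']
commit O: parents=['A', 'A']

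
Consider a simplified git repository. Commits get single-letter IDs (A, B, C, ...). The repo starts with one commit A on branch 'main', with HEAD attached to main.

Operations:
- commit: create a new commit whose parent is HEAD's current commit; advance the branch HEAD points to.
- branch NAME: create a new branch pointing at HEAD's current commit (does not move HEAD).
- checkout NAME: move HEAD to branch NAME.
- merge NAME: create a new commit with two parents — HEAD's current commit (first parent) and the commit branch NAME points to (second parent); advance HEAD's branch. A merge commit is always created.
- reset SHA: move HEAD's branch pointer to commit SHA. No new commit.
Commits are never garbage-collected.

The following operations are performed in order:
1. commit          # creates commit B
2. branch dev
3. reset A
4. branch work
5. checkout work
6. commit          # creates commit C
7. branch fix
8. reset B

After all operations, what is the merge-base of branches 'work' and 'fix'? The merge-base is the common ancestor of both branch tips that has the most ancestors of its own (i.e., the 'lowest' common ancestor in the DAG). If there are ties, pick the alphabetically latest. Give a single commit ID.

Answer: A

Derivation:
After op 1 (commit): HEAD=main@B [main=B]
After op 2 (branch): HEAD=main@B [dev=B main=B]
After op 3 (reset): HEAD=main@A [dev=B main=A]
After op 4 (branch): HEAD=main@A [dev=B main=A work=A]
After op 5 (checkout): HEAD=work@A [dev=B main=A work=A]
After op 6 (commit): HEAD=work@C [dev=B main=A work=C]
After op 7 (branch): HEAD=work@C [dev=B fix=C main=A work=C]
After op 8 (reset): HEAD=work@B [dev=B fix=C main=A work=B]
ancestors(work=B): ['A', 'B']
ancestors(fix=C): ['A', 'C']
common: ['A']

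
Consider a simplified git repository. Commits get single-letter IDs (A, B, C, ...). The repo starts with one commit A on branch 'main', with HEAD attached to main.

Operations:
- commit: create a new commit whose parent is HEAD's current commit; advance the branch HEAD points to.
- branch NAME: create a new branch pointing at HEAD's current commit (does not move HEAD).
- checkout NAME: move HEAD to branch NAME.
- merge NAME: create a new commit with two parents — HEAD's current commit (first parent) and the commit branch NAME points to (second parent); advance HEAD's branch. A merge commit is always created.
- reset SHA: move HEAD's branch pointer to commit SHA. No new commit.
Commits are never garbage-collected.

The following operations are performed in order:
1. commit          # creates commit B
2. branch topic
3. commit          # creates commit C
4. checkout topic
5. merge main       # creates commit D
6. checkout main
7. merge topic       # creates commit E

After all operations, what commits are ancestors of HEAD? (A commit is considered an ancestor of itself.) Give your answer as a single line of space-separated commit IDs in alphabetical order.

Answer: A B C D E

Derivation:
After op 1 (commit): HEAD=main@B [main=B]
After op 2 (branch): HEAD=main@B [main=B topic=B]
After op 3 (commit): HEAD=main@C [main=C topic=B]
After op 4 (checkout): HEAD=topic@B [main=C topic=B]
After op 5 (merge): HEAD=topic@D [main=C topic=D]
After op 6 (checkout): HEAD=main@C [main=C topic=D]
After op 7 (merge): HEAD=main@E [main=E topic=D]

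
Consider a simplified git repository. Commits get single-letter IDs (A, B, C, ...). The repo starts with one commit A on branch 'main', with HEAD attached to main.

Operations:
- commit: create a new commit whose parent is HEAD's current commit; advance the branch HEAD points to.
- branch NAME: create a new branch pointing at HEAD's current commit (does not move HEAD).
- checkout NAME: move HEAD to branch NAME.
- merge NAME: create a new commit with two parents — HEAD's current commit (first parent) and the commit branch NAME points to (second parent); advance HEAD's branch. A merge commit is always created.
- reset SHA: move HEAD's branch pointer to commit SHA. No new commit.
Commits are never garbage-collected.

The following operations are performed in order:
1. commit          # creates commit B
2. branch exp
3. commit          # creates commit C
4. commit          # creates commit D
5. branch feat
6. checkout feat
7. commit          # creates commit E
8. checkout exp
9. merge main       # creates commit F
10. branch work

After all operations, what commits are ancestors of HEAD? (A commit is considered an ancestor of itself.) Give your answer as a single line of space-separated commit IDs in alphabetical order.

Answer: A B C D F

Derivation:
After op 1 (commit): HEAD=main@B [main=B]
After op 2 (branch): HEAD=main@B [exp=B main=B]
After op 3 (commit): HEAD=main@C [exp=B main=C]
After op 4 (commit): HEAD=main@D [exp=B main=D]
After op 5 (branch): HEAD=main@D [exp=B feat=D main=D]
After op 6 (checkout): HEAD=feat@D [exp=B feat=D main=D]
After op 7 (commit): HEAD=feat@E [exp=B feat=E main=D]
After op 8 (checkout): HEAD=exp@B [exp=B feat=E main=D]
After op 9 (merge): HEAD=exp@F [exp=F feat=E main=D]
After op 10 (branch): HEAD=exp@F [exp=F feat=E main=D work=F]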